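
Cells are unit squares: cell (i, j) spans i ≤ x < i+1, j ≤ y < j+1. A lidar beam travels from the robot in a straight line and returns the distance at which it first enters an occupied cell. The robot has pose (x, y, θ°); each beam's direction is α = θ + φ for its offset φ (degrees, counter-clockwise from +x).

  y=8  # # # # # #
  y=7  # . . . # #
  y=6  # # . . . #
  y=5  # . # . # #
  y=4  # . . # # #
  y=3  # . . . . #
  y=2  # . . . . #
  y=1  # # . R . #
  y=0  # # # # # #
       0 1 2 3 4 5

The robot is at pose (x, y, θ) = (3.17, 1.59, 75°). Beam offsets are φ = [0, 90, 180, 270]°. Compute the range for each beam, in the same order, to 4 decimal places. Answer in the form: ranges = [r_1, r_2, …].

ranges = [2.4950, 1.2113, 0.6108, 1.8946]

beam 1: φ=0°, α=75°
  cosα=0.2588 sinα=0.9659 | (3,1) | tMaxX 3.2069 tMaxY 0.4245 | tΔX 3.8637 tΔY 1.0353
    t=0.4245 [y] (3,2)
    t=1.4597 [y] (3,3)
    t=2.4950 [y] (3,4) — stop
  → r_1 = 2.4950
beam 2: φ=90°, α=165°
  cosα=-0.9659 sinα=0.2588 | (3,1) | tMaxX 0.1760 tMaxY 1.5841 | tΔX 1.0353 tΔY 3.8637
    t=0.1760 [x] (2,1)
    t=1.2113 [x] (1,1) — stop
  → r_2 = 1.2113
beam 3: φ=180°, α=255°
  cosα=-0.2588 sinα=-0.9659 | (3,1) | tMaxX 0.6568 tMaxY 0.6108 | tΔX 3.8637 tΔY 1.0353
    t=0.6108 [y] (3,0) — stop
  → r_3 = 0.6108
beam 4: φ=270°, α=345°
  cosα=0.9659 sinα=-0.2588 | (3,1) | tMaxX 0.8593 tMaxY 2.2796 | tΔX 1.0353 tΔY 3.8637
    t=0.8593 [x] (4,1)
    t=1.8946 [x] (5,1) — stop
  → r_4 = 1.8946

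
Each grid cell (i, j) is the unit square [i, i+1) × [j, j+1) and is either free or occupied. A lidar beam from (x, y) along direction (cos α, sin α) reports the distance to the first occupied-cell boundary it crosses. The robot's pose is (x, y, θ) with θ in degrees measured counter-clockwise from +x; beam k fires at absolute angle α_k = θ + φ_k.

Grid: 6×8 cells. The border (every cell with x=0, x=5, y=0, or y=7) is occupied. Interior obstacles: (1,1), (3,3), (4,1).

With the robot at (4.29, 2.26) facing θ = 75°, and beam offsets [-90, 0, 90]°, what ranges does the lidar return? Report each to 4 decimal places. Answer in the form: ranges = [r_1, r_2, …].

ranges = [0.7350, 2.7432, 3.4061]

beam 1: φ=-90°, α=345°
  d=(0.9659,-0.2588)  start (4,2)  tX=0.7350 tY=1.0046  stride 1/|dx|=1.0353 1/|dy|=3.8637
    cross x-line → (5,2), t=0.7350 (wall)
  → r_1 = 0.7350
beam 2: φ=0°, α=75°
  d=(0.2588,0.9659)  start (4,2)  tX=2.7432 tY=0.7661  stride 1/|dx|=3.8637 1/|dy|=1.0353
    cross y-line → (4,3), t=0.7661
    cross y-line → (4,4), t=1.8014
    cross x-line → (5,4), t=2.7432 (wall)
  → r_2 = 2.7432
beam 3: φ=90°, α=165°
  d=(-0.9659,0.2588)  start (4,2)  tX=0.3002 tY=2.8591  stride 1/|dx|=1.0353 1/|dy|=3.8637
    cross x-line → (3,2), t=0.3002
    cross x-line → (2,2), t=1.3355
    cross x-line → (1,2), t=2.3708
    cross y-line → (1,3), t=2.8591
    cross x-line → (0,3), t=3.4061 (wall)
  → r_3 = 3.4061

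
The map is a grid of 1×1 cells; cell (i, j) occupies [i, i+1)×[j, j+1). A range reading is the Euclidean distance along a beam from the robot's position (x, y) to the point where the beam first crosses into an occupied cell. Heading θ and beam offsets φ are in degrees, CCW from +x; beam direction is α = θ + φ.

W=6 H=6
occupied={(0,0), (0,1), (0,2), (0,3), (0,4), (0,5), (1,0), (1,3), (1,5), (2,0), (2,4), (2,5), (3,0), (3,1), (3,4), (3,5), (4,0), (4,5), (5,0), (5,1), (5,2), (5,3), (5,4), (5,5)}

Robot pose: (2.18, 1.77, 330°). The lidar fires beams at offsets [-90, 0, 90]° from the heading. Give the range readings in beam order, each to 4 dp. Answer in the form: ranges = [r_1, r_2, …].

ranges = [0.8891, 0.9469, 2.5750]

beam 1: φ=-90°, α=240°
  d=(-0.5000,-0.8660)  start (2,1)  tX=0.3600 tY=0.8891  stride 1/|dx|=2.0000 1/|dy|=1.1547
    cross x-line → (1,1), t=0.3600
    cross y-line → (1,0), t=0.8891 (wall)
  → r_1 = 0.8891
beam 2: φ=0°, α=330°
  d=(0.8660,-0.5000)  start (2,1)  tX=0.9469 tY=1.5400  stride 1/|dx|=1.1547 1/|dy|=2.0000
    cross x-line → (3,1), t=0.9469 (wall)
  → r_2 = 0.9469
beam 3: φ=90°, α=60°
  d=(0.5000,0.8660)  start (2,1)  tX=1.6400 tY=0.2656  stride 1/|dx|=2.0000 1/|dy|=1.1547
    cross y-line → (2,2), t=0.2656
    cross y-line → (2,3), t=1.4203
    cross x-line → (3,3), t=1.6400
    cross y-line → (3,4), t=2.5750 (wall)
  → r_3 = 2.5750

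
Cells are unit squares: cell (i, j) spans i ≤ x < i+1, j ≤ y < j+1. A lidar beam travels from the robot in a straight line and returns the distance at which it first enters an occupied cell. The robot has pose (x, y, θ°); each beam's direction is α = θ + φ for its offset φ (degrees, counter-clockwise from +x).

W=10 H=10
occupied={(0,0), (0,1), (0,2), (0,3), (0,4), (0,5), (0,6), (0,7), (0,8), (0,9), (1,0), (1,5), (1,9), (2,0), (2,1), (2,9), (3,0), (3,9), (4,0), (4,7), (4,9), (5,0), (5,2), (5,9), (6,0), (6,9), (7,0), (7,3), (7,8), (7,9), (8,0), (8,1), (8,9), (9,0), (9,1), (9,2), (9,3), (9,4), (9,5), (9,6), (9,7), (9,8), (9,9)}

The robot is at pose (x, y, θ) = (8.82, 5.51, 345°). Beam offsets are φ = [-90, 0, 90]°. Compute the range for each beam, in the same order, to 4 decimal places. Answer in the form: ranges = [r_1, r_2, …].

ranges = [4.6691, 0.1863, 0.6955]

beam 1: φ=-90°, α=255°
  d=(-0.2588,-0.9659)  start (8,5)  tX=3.1682 tY=0.5280  stride 1/|dx|=3.8637 1/|dy|=1.0353
    cross y-line → (8,4), t=0.5280
    cross y-line → (8,3), t=1.5633
    cross y-line → (8,2), t=2.5985
    cross x-line → (7,2), t=3.1682
    cross y-line → (7,1), t=3.6338
    cross y-line → (7,0), t=4.6691 (wall)
  → r_1 = 4.6691
beam 2: φ=0°, α=345°
  d=(0.9659,-0.2588)  start (8,5)  tX=0.1863 tY=1.9705  stride 1/|dx|=1.0353 1/|dy|=3.8637
    cross x-line → (9,5), t=0.1863 (wall)
  → r_2 = 0.1863
beam 3: φ=90°, α=75°
  d=(0.2588,0.9659)  start (8,5)  tX=0.6955 tY=0.5073  stride 1/|dx|=3.8637 1/|dy|=1.0353
    cross y-line → (8,6), t=0.5073
    cross x-line → (9,6), t=0.6955 (wall)
  → r_3 = 0.6955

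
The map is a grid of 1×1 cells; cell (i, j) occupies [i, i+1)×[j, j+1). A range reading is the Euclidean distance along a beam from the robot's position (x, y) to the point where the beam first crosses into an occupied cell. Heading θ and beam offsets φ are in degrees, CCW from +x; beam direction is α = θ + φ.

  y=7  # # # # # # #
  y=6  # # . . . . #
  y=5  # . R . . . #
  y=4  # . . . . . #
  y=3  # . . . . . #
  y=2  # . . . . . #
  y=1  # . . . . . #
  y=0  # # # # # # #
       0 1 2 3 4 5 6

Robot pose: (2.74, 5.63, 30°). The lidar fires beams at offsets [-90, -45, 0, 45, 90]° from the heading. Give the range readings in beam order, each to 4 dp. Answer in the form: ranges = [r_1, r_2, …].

ranges = [5.3463, 3.3750, 2.7400, 1.4183, 1.4800]

beam 1: φ=-90°, α=300°
  cosα=0.5000 sinα=-0.8660 | (2,5) | tMaxX 0.5200 tMaxY 0.7275 | tΔX 2.0000 tΔY 1.1547
    t=0.5200 [x] (3,5)
    t=0.7275 [y] (3,4)
    t=1.8822 [y] (3,3)
    t=2.5200 [x] (4,3)
    t=3.0369 [y] (4,2)
    t=4.1916 [y] (4,1)
    t=4.5200 [x] (5,1)
    t=5.3463 [y] (5,0) — stop
  → r_1 = 5.3463
beam 2: φ=-45°, α=345°
  cosα=0.9659 sinα=-0.2588 | (2,5) | tMaxX 0.2692 tMaxY 2.4341 | tΔX 1.0353 tΔY 3.8637
    t=0.2692 [x] (3,5)
    t=1.3044 [x] (4,5)
    t=2.3397 [x] (5,5)
    t=2.4341 [y] (5,4)
    t=3.3750 [x] (6,4) — stop
  → r_2 = 3.3750
beam 3: φ=0°, α=30°
  cosα=0.8660 sinα=0.5000 | (2,5) | tMaxX 0.3002 tMaxY 0.7400 | tΔX 1.1547 tΔY 2.0000
    t=0.3002 [x] (3,5)
    t=0.7400 [y] (3,6)
    t=1.4549 [x] (4,6)
    t=2.6096 [x] (5,6)
    t=2.7400 [y] (5,7) — stop
  → r_3 = 2.7400
beam 4: φ=45°, α=75°
  cosα=0.2588 sinα=0.9659 | (2,5) | tMaxX 1.0046 tMaxY 0.3831 | tΔX 3.8637 tΔY 1.0353
    t=0.3831 [y] (2,6)
    t=1.0046 [x] (3,6)
    t=1.4183 [y] (3,7) — stop
  → r_4 = 1.4183
beam 5: φ=90°, α=120°
  cosα=-0.5000 sinα=0.8660 | (2,5) | tMaxX 1.4800 tMaxY 0.4272 | tΔX 2.0000 tΔY 1.1547
    t=0.4272 [y] (2,6)
    t=1.4800 [x] (1,6) — stop
  → r_5 = 1.4800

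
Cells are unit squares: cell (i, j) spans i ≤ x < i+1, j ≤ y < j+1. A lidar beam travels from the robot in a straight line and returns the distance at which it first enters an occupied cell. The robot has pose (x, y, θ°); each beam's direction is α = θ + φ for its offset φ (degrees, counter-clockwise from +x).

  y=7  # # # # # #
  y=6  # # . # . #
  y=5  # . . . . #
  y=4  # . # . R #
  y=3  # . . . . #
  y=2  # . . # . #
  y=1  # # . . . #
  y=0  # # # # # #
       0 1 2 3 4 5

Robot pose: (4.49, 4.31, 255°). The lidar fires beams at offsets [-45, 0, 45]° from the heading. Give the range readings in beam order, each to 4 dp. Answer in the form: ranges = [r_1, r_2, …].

beam 1: φ=-45°, α=210°
  direction (-0.8660, -0.5000); cell (4,4); t to first gridline: x 0.5658, y 0.6200 (then +1.1547 / +2.0000)
    (3,4) via x @ 0.5658
    (3,3) via y @ 0.6200
    (2,3) via x @ 1.7205
    (2,2) via y @ 2.6200
    (1,2) via x @ 2.8752
    (0,2) via x @ 4.0299  # hit
  → r_1 = 4.0299
beam 2: φ=0°, α=255°
  direction (-0.2588, -0.9659); cell (4,4); t to first gridline: x 1.8932, y 0.3209 (then +3.8637 / +1.0353)
    (4,3) via y @ 0.3209
    (4,2) via y @ 1.3562
    (3,2) via x @ 1.8932  # hit
  → r_2 = 1.8932
beam 3: φ=45°, α=300°
  direction (0.5000, -0.8660); cell (4,4); t to first gridline: x 1.0200, y 0.3580 (then +2.0000 / +1.1547)
    (4,3) via y @ 0.3580
    (5,3) via x @ 1.0200  # hit
  → r_3 = 1.0200

ranges = [4.0299, 1.8932, 1.0200]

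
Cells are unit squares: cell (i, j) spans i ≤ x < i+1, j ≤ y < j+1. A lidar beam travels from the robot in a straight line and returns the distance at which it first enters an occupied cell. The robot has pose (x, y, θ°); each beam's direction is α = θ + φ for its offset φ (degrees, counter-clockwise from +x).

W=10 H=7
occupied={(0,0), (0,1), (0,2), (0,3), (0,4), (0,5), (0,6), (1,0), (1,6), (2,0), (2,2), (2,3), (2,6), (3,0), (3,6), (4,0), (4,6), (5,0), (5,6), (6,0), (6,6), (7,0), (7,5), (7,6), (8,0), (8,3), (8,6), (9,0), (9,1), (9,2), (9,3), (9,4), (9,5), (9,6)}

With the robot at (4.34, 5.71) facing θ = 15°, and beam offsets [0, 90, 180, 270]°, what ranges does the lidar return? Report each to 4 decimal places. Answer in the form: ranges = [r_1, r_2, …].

ranges = [1.1205, 0.3002, 3.4578, 4.8762]

beam 1: φ=0°, α=15°
  d=(0.9659,0.2588)  start (4,5)  tX=0.6833 tY=1.1205  stride 1/|dx|=1.0353 1/|dy|=3.8637
    cross x-line → (5,5), t=0.6833
    cross y-line → (5,6), t=1.1205 (wall)
  → r_1 = 1.1205
beam 2: φ=90°, α=105°
  d=(-0.2588,0.9659)  start (4,5)  tX=1.3137 tY=0.3002  stride 1/|dx|=3.8637 1/|dy|=1.0353
    cross y-line → (4,6), t=0.3002 (wall)
  → r_2 = 0.3002
beam 3: φ=180°, α=195°
  d=(-0.9659,-0.2588)  start (4,5)  tX=0.3520 tY=2.7432  stride 1/|dx|=1.0353 1/|dy|=3.8637
    cross x-line → (3,5), t=0.3520
    cross x-line → (2,5), t=1.3873
    cross x-line → (1,5), t=2.4225
    cross y-line → (1,4), t=2.7432
    cross x-line → (0,4), t=3.4578 (wall)
  → r_3 = 3.4578
beam 4: φ=270°, α=285°
  d=(0.2588,-0.9659)  start (4,5)  tX=2.5500 tY=0.7350  stride 1/|dx|=3.8637 1/|dy|=1.0353
    cross y-line → (4,4), t=0.7350
    cross y-line → (4,3), t=1.7703
    cross x-line → (5,3), t=2.5500
    cross y-line → (5,2), t=2.8056
    cross y-line → (5,1), t=3.8409
    cross y-line → (5,0), t=4.8762 (wall)
  → r_4 = 4.8762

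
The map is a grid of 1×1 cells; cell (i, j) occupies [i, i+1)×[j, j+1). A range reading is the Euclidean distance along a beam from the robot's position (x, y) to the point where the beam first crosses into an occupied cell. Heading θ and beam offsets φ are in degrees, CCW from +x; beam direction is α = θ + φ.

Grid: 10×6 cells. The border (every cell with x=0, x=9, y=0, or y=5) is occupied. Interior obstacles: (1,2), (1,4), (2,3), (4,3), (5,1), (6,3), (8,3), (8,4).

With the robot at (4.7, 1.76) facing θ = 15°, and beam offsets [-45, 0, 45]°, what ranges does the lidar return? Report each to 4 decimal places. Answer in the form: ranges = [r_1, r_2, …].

beam 1: φ=-45°, α=330°
  cosα=0.8660 sinα=-0.5000 | (4,1) | tMaxX 0.3464 tMaxY 1.5200 | tΔX 1.1547 tΔY 2.0000
    t=0.3464 [x] (5,1) — stop
  → r_1 = 0.3464
beam 2: φ=0°, α=15°
  cosα=0.9659 sinα=0.2588 | (4,1) | tMaxX 0.3106 tMaxY 0.9273 | tΔX 1.0353 tΔY 3.8637
    t=0.3106 [x] (5,1) — stop
  → r_2 = 0.3106
beam 3: φ=45°, α=60°
  cosα=0.5000 sinα=0.8660 | (4,1) | tMaxX 0.6000 tMaxY 0.2771 | tΔX 2.0000 tΔY 1.1547
    t=0.2771 [y] (4,2)
    t=0.6000 [x] (5,2)
    t=1.4318 [y] (5,3)
    t=2.5865 [y] (5,4)
    t=2.6000 [x] (6,4)
    t=3.7412 [y] (6,5) — stop
  → r_3 = 3.7412

ranges = [0.3464, 0.3106, 3.7412]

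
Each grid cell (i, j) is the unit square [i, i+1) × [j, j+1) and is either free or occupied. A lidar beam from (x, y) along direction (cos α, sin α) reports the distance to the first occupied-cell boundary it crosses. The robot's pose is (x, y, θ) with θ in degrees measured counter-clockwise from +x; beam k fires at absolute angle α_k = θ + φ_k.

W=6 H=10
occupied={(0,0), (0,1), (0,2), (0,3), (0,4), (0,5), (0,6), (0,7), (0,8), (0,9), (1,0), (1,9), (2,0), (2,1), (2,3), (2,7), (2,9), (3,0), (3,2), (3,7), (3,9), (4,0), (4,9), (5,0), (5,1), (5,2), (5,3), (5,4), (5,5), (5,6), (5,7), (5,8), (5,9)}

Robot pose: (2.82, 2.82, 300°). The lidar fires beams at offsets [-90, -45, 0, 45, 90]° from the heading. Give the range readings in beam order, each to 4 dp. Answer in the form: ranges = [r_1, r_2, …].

ranges = [2.1016, 0.8489, 0.3600, 0.1863, 0.2078]

beam 1: φ=-90°, α=210°
  direction (-0.8660, -0.5000); cell (2,2); t to first gridline: x 0.9469, y 1.6400 (then +1.1547 / +2.0000)
    (1,2) via x @ 0.9469
    (1,1) via y @ 1.6400
    (0,1) via x @ 2.1016  # hit
  → r_1 = 2.1016
beam 2: φ=-45°, α=255°
  direction (-0.2588, -0.9659); cell (2,2); t to first gridline: x 3.1682, y 0.8489 (then +3.8637 / +1.0353)
    (2,1) via y @ 0.8489  # hit
  → r_2 = 0.8489
beam 3: φ=0°, α=300°
  direction (0.5000, -0.8660); cell (2,2); t to first gridline: x 0.3600, y 0.9469 (then +2.0000 / +1.1547)
    (3,2) via x @ 0.3600  # hit
  → r_3 = 0.3600
beam 4: φ=45°, α=345°
  direction (0.9659, -0.2588); cell (2,2); t to first gridline: x 0.1863, y 3.1682 (then +1.0353 / +3.8637)
    (3,2) via x @ 0.1863  # hit
  → r_4 = 0.1863
beam 5: φ=90°, α=30°
  direction (0.8660, 0.5000); cell (2,2); t to first gridline: x 0.2078, y 0.3600 (then +1.1547 / +2.0000)
    (3,2) via x @ 0.2078  # hit
  → r_5 = 0.2078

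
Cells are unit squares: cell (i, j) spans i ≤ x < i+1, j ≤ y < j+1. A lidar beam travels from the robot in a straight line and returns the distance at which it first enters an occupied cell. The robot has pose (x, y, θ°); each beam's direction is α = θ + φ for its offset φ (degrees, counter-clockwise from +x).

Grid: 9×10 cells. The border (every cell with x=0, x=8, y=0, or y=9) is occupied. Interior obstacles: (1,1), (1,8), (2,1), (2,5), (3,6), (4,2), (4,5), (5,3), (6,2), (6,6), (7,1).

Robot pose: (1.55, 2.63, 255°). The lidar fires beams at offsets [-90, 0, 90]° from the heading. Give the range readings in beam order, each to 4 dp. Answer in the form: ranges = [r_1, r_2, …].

ranges = [0.5694, 0.6522, 5.6423]

beam 1: φ=-90°, α=165°
  cosα=-0.9659 sinα=0.2588 | (1,2) | tMaxX 0.5694 tMaxY 1.4296 | tΔX 1.0353 tΔY 3.8637
    t=0.5694 [x] (0,2) — stop
  → r_1 = 0.5694
beam 2: φ=0°, α=255°
  cosα=-0.2588 sinα=-0.9659 | (1,2) | tMaxX 2.1250 tMaxY 0.6522 | tΔX 3.8637 tΔY 1.0353
    t=0.6522 [y] (1,1) — stop
  → r_2 = 0.6522
beam 3: φ=90°, α=345°
  cosα=0.9659 sinα=-0.2588 | (1,2) | tMaxX 0.4659 tMaxY 2.4341 | tΔX 1.0353 tΔY 3.8637
    t=0.4659 [x] (2,2)
    t=1.5012 [x] (3,2)
    t=2.4341 [y] (3,1)
    t=2.5364 [x] (4,1)
    t=3.5717 [x] (5,1)
    t=4.6070 [x] (6,1)
    t=5.6423 [x] (7,1) — stop
  → r_3 = 5.6423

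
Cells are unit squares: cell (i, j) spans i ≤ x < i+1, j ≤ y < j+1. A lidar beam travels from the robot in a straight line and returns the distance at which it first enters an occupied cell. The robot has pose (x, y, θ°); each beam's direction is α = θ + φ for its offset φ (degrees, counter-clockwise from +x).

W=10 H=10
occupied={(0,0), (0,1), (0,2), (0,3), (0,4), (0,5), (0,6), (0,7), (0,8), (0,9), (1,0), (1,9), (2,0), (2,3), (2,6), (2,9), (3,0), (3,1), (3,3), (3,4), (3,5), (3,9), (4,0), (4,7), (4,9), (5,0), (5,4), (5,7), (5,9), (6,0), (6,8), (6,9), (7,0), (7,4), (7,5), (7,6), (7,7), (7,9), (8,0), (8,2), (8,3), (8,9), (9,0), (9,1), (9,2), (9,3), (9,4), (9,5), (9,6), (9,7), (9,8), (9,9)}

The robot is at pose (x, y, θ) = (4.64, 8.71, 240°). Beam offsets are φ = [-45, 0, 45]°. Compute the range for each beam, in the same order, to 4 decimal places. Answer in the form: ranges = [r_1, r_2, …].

ranges = [3.7684, 0.8198, 0.7350]

beam 1: φ=-45°, α=195°
  d=(-0.9659,-0.2588)  start (4,8)  tX=0.6626 tY=2.7432  stride 1/|dx|=1.0353 1/|dy|=3.8637
    cross x-line → (3,8), t=0.6626
    cross x-line → (2,8), t=1.6979
    cross x-line → (1,8), t=2.7331
    cross y-line → (1,7), t=2.7432
    cross x-line → (0,7), t=3.7684 (wall)
  → r_1 = 3.7684
beam 2: φ=0°, α=240°
  d=(-0.5000,-0.8660)  start (4,8)  tX=1.2800 tY=0.8198  stride 1/|dx|=2.0000 1/|dy|=1.1547
    cross y-line → (4,7), t=0.8198 (wall)
  → r_2 = 0.8198
beam 3: φ=45°, α=285°
  d=(0.2588,-0.9659)  start (4,8)  tX=1.3909 tY=0.7350  stride 1/|dx|=3.8637 1/|dy|=1.0353
    cross y-line → (4,7), t=0.7350 (wall)
  → r_3 = 0.7350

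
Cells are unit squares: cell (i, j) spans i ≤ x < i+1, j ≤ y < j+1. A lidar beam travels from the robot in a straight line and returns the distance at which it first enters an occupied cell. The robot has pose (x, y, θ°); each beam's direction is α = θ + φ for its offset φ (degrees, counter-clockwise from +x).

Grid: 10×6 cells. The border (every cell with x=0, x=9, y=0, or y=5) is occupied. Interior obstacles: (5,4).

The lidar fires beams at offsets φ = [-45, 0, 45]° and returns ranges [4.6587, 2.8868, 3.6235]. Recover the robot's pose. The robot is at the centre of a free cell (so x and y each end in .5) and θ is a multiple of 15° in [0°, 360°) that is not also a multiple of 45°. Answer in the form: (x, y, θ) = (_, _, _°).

(x, y, θ) = (4.5, 1.5, 60°)

Candidates: 31 free-cell centres × 16 headings = 496 poses. Raycast each; keep the one whose scan matches to 4 dp.
  (6.5, 1.5, 300°): beam 1 = 0.5176 ≠ 4.6587 ✗
  (8.5, 1.5, 195°): beam 1 = 7.0000 ≠ 4.6587 ✗
  (2.5, 1.5, 330°): beam 1 = 0.5176 ≠ 4.6587 ✗
  (3.5, 2.5, 105°): beam 1 = 2.8868 ≠ 4.6587 ✗
  …
  (4.5, 1.5, 60°): r_1=4.6587, r_2=2.8868, r_3=3.6235 — all match ✓
No second candidate reproduces the full scan.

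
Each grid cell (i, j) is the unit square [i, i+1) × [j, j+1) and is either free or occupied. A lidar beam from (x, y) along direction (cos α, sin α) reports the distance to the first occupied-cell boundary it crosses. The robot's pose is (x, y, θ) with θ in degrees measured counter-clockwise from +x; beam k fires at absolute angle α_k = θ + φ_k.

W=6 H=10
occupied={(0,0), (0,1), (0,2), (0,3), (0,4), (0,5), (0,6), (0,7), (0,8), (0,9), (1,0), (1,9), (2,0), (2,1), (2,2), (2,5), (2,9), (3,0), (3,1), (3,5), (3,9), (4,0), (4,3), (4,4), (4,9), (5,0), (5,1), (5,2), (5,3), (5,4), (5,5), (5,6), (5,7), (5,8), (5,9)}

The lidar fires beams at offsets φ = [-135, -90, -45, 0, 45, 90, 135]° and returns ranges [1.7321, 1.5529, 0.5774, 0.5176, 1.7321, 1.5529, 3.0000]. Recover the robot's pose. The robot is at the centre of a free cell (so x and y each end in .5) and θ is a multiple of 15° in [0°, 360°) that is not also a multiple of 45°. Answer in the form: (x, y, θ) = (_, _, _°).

Enumerate (i+0.5, j+0.5, θ) over the 25 free cells and 16 admissible headings. For each, cast all 7 beams and compare to the given ranges.
  (3.5, 7.5, 330°): beam 1 = 2.5882 ≠ 1.7321 ✗
  (2.5, 3.5, 165°): beam 3 = 3.0000 ≠ 0.5774 ✗
  (4.5, 2.5, 300°): beam 1 = 1.5529 ≠ 1.7321 ✗
  (1.5, 2.5, 210°): beam 1 = 2.5882 ≠ 1.7321 ✗
  …
  (2.5, 4.5, 105°): r_1=1.7321, r_2=1.5529, r_3=0.5774, r_4=0.5176, r_5=1.7321, r_6=1.5529, r_7=3.0000 — all match ✓
Unique over the lattice → pose = (2.5, 4.5, 105°).

(x, y, θ) = (2.5, 4.5, 105°)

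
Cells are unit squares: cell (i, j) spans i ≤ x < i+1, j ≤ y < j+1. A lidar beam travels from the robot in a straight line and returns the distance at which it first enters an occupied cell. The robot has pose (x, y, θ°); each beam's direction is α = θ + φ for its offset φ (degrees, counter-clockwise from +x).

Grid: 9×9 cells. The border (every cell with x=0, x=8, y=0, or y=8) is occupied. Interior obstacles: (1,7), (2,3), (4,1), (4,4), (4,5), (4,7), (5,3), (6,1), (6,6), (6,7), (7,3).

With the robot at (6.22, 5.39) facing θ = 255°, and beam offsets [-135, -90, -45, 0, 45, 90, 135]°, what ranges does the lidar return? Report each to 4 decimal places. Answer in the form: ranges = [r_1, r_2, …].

beam 1: φ=-135°, α=120°
  direction (-0.5000, 0.8660); cell (6,5); t to first gridline: x 0.4400, y 0.7044 (then +2.0000 / +1.1547)
    (5,5) via x @ 0.4400
    (5,6) via y @ 0.7044
    (5,7) via y @ 1.8591
    (4,7) via x @ 2.4400  # hit
  → r_1 = 2.4400
beam 2: φ=-90°, α=165°
  direction (-0.9659, 0.2588); cell (6,5); t to first gridline: x 0.2278, y 2.3569 (then +1.0353 / +3.8637)
    (5,5) via x @ 0.2278
    (4,5) via x @ 1.2630  # hit
  → r_2 = 1.2630
beam 3: φ=-45°, α=210°
  direction (-0.8660, -0.5000); cell (6,5); t to first gridline: x 0.2540, y 0.7800 (then +1.1547 / +2.0000)
    (5,5) via x @ 0.2540
    (5,4) via y @ 0.7800
    (4,4) via x @ 1.4087  # hit
  → r_3 = 1.4087
beam 4: φ=0°, α=255°
  direction (-0.2588, -0.9659); cell (6,5); t to first gridline: x 0.8500, y 0.4038 (then +3.8637 / +1.0353)
    (6,4) via y @ 0.4038
    (5,4) via x @ 0.8500
    (5,3) via y @ 1.4390  # hit
  → r_4 = 1.4390
beam 5: φ=45°, α=300°
  direction (0.5000, -0.8660); cell (6,5); t to first gridline: x 1.5600, y 0.4503 (then +2.0000 / +1.1547)
    (6,4) via y @ 0.4503
    (7,4) via x @ 1.5600
    (7,3) via y @ 1.6050  # hit
  → r_5 = 1.6050
beam 6: φ=90°, α=345°
  direction (0.9659, -0.2588); cell (6,5); t to first gridline: x 0.8075, y 1.5068 (then +1.0353 / +3.8637)
    (7,5) via x @ 0.8075
    (7,4) via y @ 1.5068
    (8,4) via x @ 1.8428  # hit
  → r_6 = 1.8428
beam 7: φ=135°, α=30°
  direction (0.8660, 0.5000); cell (6,5); t to first gridline: x 0.9007, y 1.2200 (then +1.1547 / +2.0000)
    (7,5) via x @ 0.9007
    (7,6) via y @ 1.2200
    (8,6) via x @ 2.0554  # hit
  → r_7 = 2.0554

ranges = [2.4400, 1.2630, 1.4087, 1.4390, 1.6050, 1.8428, 2.0554]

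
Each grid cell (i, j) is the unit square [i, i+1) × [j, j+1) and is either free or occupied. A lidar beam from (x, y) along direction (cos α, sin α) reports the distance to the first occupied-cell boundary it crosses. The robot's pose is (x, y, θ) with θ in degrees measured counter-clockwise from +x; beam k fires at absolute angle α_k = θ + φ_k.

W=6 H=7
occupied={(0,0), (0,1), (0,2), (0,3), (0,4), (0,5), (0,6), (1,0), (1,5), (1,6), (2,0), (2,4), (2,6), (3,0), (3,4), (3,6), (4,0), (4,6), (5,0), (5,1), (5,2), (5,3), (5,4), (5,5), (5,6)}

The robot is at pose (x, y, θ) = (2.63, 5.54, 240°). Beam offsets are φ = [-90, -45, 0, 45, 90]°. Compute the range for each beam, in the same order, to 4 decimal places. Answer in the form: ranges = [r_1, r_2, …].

beam 1: φ=-90°, α=150°
  dir = (cos 150°, sin 150°) = (-0.8660, 0.5000); from cell (2,5)
  next x-line at t=0.7275, next y-line at t=0.9200; Δt_x=1.1547, Δt_y=2.0000
    x: enter (1,5) at t=0.7275 ← occupied
  → r_1 = 0.7275
beam 2: φ=-45°, α=195°
  dir = (cos 195°, sin 195°) = (-0.9659, -0.2588); from cell (2,5)
  next x-line at t=0.6522, next y-line at t=2.0864; Δt_x=1.0353, Δt_y=3.8637
    x: enter (1,5) at t=0.6522 ← occupied
  → r_2 = 0.6522
beam 3: φ=0°, α=240°
  dir = (cos 240°, sin 240°) = (-0.5000, -0.8660); from cell (2,5)
  next x-line at t=1.2600, next y-line at t=0.6235; Δt_x=2.0000, Δt_y=1.1547
    y: enter (2,4) at t=0.6235 ← occupied
  → r_3 = 0.6235
beam 4: φ=45°, α=285°
  dir = (cos 285°, sin 285°) = (0.2588, -0.9659); from cell (2,5)
  next x-line at t=1.4296, next y-line at t=0.5590; Δt_x=3.8637, Δt_y=1.0353
    y: enter (2,4) at t=0.5590 ← occupied
  → r_4 = 0.5590
beam 5: φ=90°, α=330°
  dir = (cos 330°, sin 330°) = (0.8660, -0.5000); from cell (2,5)
  next x-line at t=0.4272, next y-line at t=1.0800; Δt_x=1.1547, Δt_y=2.0000
    x: enter (3,5) at t=0.4272
    y: enter (3,4) at t=1.0800 ← occupied
  → r_5 = 1.0800

ranges = [0.7275, 0.6522, 0.6235, 0.5590, 1.0800]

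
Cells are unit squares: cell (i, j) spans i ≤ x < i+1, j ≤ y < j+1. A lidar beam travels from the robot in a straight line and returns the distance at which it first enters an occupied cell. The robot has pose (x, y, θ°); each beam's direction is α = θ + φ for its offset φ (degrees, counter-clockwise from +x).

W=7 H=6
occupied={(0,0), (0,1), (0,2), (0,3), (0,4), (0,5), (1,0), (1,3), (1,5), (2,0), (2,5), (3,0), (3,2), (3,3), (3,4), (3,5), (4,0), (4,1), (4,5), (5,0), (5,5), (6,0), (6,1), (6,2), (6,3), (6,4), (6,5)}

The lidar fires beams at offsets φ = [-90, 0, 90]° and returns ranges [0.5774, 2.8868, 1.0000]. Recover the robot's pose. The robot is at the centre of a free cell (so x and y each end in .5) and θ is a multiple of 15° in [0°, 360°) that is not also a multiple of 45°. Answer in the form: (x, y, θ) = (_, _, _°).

(x, y, θ) = (5.5, 2.5, 120°)

The pose lattice has 15·16 = 240 candidates. Test each by forward raycasting.
  (4.5, 2.5, 15°): beam 1 = 0.5176 ≠ 0.5774 ✗
  (5.5, 1.5, 15°): beam 1 = 0.5176 ≠ 0.5774 ✗
  (5.5, 3.5, 15°): beam 1 = 1.9319 ≠ 0.5774 ✗
  …
  (5.5, 2.5, 120°): r_1=0.5774, r_2=2.8868, r_3=1.0000 — all match ✓
No second candidate reproduces the full scan.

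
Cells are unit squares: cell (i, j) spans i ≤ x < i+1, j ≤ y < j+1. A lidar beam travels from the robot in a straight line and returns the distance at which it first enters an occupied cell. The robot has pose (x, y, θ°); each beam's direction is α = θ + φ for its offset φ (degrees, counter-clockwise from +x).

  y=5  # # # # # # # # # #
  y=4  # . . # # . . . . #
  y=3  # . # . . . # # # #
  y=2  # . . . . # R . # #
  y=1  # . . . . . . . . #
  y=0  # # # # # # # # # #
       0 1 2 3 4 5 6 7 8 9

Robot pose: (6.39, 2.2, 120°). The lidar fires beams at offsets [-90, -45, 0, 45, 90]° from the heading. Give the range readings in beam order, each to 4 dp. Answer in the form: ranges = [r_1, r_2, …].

ranges = [1.6000, 0.8282, 0.7800, 0.4038, 2.4000]

beam 1: φ=-90°, α=30°
  dir = (cos 30°, sin 30°) = (0.8660, 0.5000); from cell (6,2)
  next x-line at t=0.7044, next y-line at t=1.6000; Δt_x=1.1547, Δt_y=2.0000
    x: enter (7,2) at t=0.7044
    y: enter (7,3) at t=1.6000 ← occupied
  → r_1 = 1.6000
beam 2: φ=-45°, α=75°
  dir = (cos 75°, sin 75°) = (0.2588, 0.9659); from cell (6,2)
  next x-line at t=2.3569, next y-line at t=0.8282; Δt_x=3.8637, Δt_y=1.0353
    y: enter (6,3) at t=0.8282 ← occupied
  → r_2 = 0.8282
beam 3: φ=0°, α=120°
  dir = (cos 120°, sin 120°) = (-0.5000, 0.8660); from cell (6,2)
  next x-line at t=0.7800, next y-line at t=0.9238; Δt_x=2.0000, Δt_y=1.1547
    x: enter (5,2) at t=0.7800 ← occupied
  → r_3 = 0.7800
beam 4: φ=45°, α=165°
  dir = (cos 165°, sin 165°) = (-0.9659, 0.2588); from cell (6,2)
  next x-line at t=0.4038, next y-line at t=3.0910; Δt_x=1.0353, Δt_y=3.8637
    x: enter (5,2) at t=0.4038 ← occupied
  → r_4 = 0.4038
beam 5: φ=90°, α=210°
  dir = (cos 210°, sin 210°) = (-0.8660, -0.5000); from cell (6,2)
  next x-line at t=0.4503, next y-line at t=0.4000; Δt_x=1.1547, Δt_y=2.0000
    y: enter (6,1) at t=0.4000
    x: enter (5,1) at t=0.4503
    x: enter (4,1) at t=1.6050
    y: enter (4,0) at t=2.4000 ← occupied
  → r_5 = 2.4000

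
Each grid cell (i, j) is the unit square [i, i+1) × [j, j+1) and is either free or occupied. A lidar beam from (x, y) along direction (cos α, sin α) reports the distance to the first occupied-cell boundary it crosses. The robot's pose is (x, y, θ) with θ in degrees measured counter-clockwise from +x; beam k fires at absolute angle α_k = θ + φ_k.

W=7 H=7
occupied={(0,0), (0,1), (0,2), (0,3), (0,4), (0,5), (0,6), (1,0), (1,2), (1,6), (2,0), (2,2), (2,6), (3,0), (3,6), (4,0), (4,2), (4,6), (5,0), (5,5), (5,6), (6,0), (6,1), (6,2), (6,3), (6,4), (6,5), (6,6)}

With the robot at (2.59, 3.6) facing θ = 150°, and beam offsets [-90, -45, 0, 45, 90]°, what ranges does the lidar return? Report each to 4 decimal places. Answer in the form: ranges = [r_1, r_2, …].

beam 1: φ=-90°, α=60°
  direction (0.5000, 0.8660); cell (2,3); t to first gridline: x 0.8200, y 0.4619 (then +2.0000 / +1.1547)
    (2,4) via y @ 0.4619
    (3,4) via x @ 0.8200
    (3,5) via y @ 1.6166
    (3,6) via y @ 2.7713  # hit
  → r_1 = 2.7713
beam 2: φ=-45°, α=105°
  direction (-0.2588, 0.9659); cell (2,3); t to first gridline: x 2.2796, y 0.4141 (then +3.8637 / +1.0353)
    (2,4) via y @ 0.4141
    (2,5) via y @ 1.4494
    (1,5) via x @ 2.2796
    (1,6) via y @ 2.4847  # hit
  → r_2 = 2.4847
beam 3: φ=0°, α=150°
  direction (-0.8660, 0.5000); cell (2,3); t to first gridline: x 0.6813, y 0.8000 (then +1.1547 / +2.0000)
    (1,3) via x @ 0.6813
    (1,4) via y @ 0.8000
    (0,4) via x @ 1.8360  # hit
  → r_3 = 1.8360
beam 4: φ=45°, α=195°
  direction (-0.9659, -0.2588); cell (2,3); t to first gridline: x 0.6108, y 2.3182 (then +1.0353 / +3.8637)
    (1,3) via x @ 0.6108
    (0,3) via x @ 1.6461  # hit
  → r_4 = 1.6461
beam 5: φ=90°, α=240°
  direction (-0.5000, -0.8660); cell (2,3); t to first gridline: x 1.1800, y 0.6928 (then +2.0000 / +1.1547)
    (2,2) via y @ 0.6928  # hit
  → r_5 = 0.6928

ranges = [2.7713, 2.4847, 1.8360, 1.6461, 0.6928]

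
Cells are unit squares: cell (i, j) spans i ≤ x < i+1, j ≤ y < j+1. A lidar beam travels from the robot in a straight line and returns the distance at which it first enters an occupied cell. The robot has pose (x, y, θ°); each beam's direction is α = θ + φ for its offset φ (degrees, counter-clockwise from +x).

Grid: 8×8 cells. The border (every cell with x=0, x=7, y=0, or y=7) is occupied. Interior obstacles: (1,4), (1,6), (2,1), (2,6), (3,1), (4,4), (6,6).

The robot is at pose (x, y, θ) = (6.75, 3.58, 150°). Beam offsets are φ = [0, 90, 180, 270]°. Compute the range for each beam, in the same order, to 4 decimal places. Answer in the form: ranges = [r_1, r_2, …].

beam 1: φ=0°, α=150°
  d=(-0.8660,0.5000)  start (6,3)  tX=0.8660 tY=0.8400  stride 1/|dx|=1.1547 1/|dy|=2.0000
    cross y-line → (6,4), t=0.8400
    cross x-line → (5,4), t=0.8660
    cross x-line → (4,4), t=2.0207 (wall)
  → r_1 = 2.0207
beam 2: φ=90°, α=240°
  d=(-0.5000,-0.8660)  start (6,3)  tX=1.5000 tY=0.6697  stride 1/|dx|=2.0000 1/|dy|=1.1547
    cross y-line → (6,2), t=0.6697
    cross x-line → (5,2), t=1.5000
    cross y-line → (5,1), t=1.8244
    cross y-line → (5,0), t=2.9791 (wall)
  → r_2 = 2.9791
beam 3: φ=180°, α=330°
  d=(0.8660,-0.5000)  start (6,3)  tX=0.2887 tY=1.1600  stride 1/|dx|=1.1547 1/|dy|=2.0000
    cross x-line → (7,3), t=0.2887 (wall)
  → r_3 = 0.2887
beam 4: φ=270°, α=60°
  d=(0.5000,0.8660)  start (6,3)  tX=0.5000 tY=0.4850  stride 1/|dx|=2.0000 1/|dy|=1.1547
    cross y-line → (6,4), t=0.4850
    cross x-line → (7,4), t=0.5000 (wall)
  → r_4 = 0.5000

ranges = [2.0207, 2.9791, 0.2887, 0.5000]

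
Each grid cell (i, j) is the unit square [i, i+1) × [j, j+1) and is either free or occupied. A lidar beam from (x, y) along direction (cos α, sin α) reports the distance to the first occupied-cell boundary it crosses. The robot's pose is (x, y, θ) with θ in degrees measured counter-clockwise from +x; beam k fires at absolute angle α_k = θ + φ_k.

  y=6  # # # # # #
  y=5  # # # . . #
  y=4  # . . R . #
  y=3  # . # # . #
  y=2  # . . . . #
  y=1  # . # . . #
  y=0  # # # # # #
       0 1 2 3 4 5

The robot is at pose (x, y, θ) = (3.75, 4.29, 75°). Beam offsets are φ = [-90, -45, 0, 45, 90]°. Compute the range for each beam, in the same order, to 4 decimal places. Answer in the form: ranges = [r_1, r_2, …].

beam 1: φ=-90°, α=345°
  direction (0.9659, -0.2588); cell (3,4); t to first gridline: x 0.2588, y 1.1205 (then +1.0353 / +3.8637)
    (4,4) via x @ 0.2588
    (4,3) via y @ 1.1205
    (5,3) via x @ 1.2941  # hit
  → r_1 = 1.2941
beam 2: φ=-45°, α=30°
  direction (0.8660, 0.5000); cell (3,4); t to first gridline: x 0.2887, y 1.4200 (then +1.1547 / +2.0000)
    (4,4) via x @ 0.2887
    (4,5) via y @ 1.4200
    (5,5) via x @ 1.4434  # hit
  → r_2 = 1.4434
beam 3: φ=0°, α=75°
  direction (0.2588, 0.9659); cell (3,4); t to first gridline: x 0.9659, y 0.7350 (then +3.8637 / +1.0353)
    (3,5) via y @ 0.7350
    (4,5) via x @ 0.9659
    (4,6) via y @ 1.7703  # hit
  → r_3 = 1.7703
beam 4: φ=45°, α=120°
  direction (-0.5000, 0.8660); cell (3,4); t to first gridline: x 1.5000, y 0.8198 (then +2.0000 / +1.1547)
    (3,5) via y @ 0.8198
    (2,5) via x @ 1.5000  # hit
  → r_4 = 1.5000
beam 5: φ=90°, α=165°
  direction (-0.9659, 0.2588); cell (3,4); t to first gridline: x 0.7765, y 2.7432 (then +1.0353 / +3.8637)
    (2,4) via x @ 0.7765
    (1,4) via x @ 1.8117
    (1,5) via y @ 2.7432  # hit
  → r_5 = 2.7432

ranges = [1.2941, 1.4434, 1.7703, 1.5000, 2.7432]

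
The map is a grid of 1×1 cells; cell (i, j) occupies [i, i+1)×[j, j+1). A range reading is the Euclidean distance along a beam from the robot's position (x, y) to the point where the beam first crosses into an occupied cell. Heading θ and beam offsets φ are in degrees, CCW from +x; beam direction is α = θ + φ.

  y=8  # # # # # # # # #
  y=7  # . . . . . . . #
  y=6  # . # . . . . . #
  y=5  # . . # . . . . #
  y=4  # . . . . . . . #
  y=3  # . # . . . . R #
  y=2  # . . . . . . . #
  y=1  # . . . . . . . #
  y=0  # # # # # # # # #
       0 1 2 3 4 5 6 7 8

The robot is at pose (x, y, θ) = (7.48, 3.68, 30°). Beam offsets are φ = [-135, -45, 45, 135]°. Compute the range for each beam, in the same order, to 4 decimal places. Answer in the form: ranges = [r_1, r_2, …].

ranges = [2.7745, 0.5383, 2.0091, 6.7086]

beam 1: φ=-135°, α=255°
  cosα=-0.2588 sinα=-0.9659 | (7,3) | tMaxX 1.8546 tMaxY 0.7040 | tΔX 3.8637 tΔY 1.0353
    t=0.7040 [y] (7,2)
    t=1.7393 [y] (7,1)
    t=1.8546 [x] (6,1)
    t=2.7745 [y] (6,0) — stop
  → r_1 = 2.7745
beam 2: φ=-45°, α=345°
  cosα=0.9659 sinα=-0.2588 | (7,3) | tMaxX 0.5383 tMaxY 2.6273 | tΔX 1.0353 tΔY 3.8637
    t=0.5383 [x] (8,3) — stop
  → r_2 = 0.5383
beam 3: φ=45°, α=75°
  cosα=0.2588 sinα=0.9659 | (7,3) | tMaxX 2.0091 tMaxY 0.3313 | tΔX 3.8637 tΔY 1.0353
    t=0.3313 [y] (7,4)
    t=1.3666 [y] (7,5)
    t=2.0091 [x] (8,5) — stop
  → r_3 = 2.0091
beam 4: φ=135°, α=165°
  cosα=-0.9659 sinα=0.2588 | (7,3) | tMaxX 0.4969 tMaxY 1.2364 | tΔX 1.0353 tΔY 3.8637
    t=0.4969 [x] (6,3)
    t=1.2364 [y] (6,4)
    t=1.5322 [x] (5,4)
    t=2.5675 [x] (4,4)
    t=3.6028 [x] (3,4)
    t=4.6380 [x] (2,4)
    t=5.1001 [y] (2,5)
    t=5.6733 [x] (1,5)
    t=6.7086 [x] (0,5) — stop
  → r_4 = 6.7086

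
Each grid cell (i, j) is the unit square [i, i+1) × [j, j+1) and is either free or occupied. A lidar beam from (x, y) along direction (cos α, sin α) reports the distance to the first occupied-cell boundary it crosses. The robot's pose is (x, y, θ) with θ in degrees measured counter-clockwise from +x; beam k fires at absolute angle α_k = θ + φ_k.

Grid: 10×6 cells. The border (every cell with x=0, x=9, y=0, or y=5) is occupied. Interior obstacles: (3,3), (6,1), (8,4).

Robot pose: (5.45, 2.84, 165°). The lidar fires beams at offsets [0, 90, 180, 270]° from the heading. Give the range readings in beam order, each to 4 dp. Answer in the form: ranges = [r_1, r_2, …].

ranges = [1.5012, 1.9049, 3.6752, 2.2362]

beam 1: φ=0°, α=165°
  cosα=-0.9659 sinα=0.2588 | (5,2) | tMaxX 0.4659 tMaxY 0.6182 | tΔX 1.0353 tΔY 3.8637
    t=0.4659 [x] (4,2)
    t=0.6182 [y] (4,3)
    t=1.5012 [x] (3,3) — stop
  → r_1 = 1.5012
beam 2: φ=90°, α=255°
  cosα=-0.2588 sinα=-0.9659 | (5,2) | tMaxX 1.7387 tMaxY 0.8696 | tΔX 3.8637 tΔY 1.0353
    t=0.8696 [y] (5,1)
    t=1.7387 [x] (4,1)
    t=1.9049 [y] (4,0) — stop
  → r_2 = 1.9049
beam 3: φ=180°, α=345°
  cosα=0.9659 sinα=-0.2588 | (5,2) | tMaxX 0.5694 tMaxY 3.2455 | tΔX 1.0353 tΔY 3.8637
    t=0.5694 [x] (6,2)
    t=1.6047 [x] (7,2)
    t=2.6400 [x] (8,2)
    t=3.2455 [y] (8,1)
    t=3.6752 [x] (9,1) — stop
  → r_3 = 3.6752
beam 4: φ=270°, α=75°
  cosα=0.2588 sinα=0.9659 | (5,2) | tMaxX 2.1250 tMaxY 0.1656 | tΔX 3.8637 tΔY 1.0353
    t=0.1656 [y] (5,3)
    t=1.2009 [y] (5,4)
    t=2.1250 [x] (6,4)
    t=2.2362 [y] (6,5) — stop
  → r_4 = 2.2362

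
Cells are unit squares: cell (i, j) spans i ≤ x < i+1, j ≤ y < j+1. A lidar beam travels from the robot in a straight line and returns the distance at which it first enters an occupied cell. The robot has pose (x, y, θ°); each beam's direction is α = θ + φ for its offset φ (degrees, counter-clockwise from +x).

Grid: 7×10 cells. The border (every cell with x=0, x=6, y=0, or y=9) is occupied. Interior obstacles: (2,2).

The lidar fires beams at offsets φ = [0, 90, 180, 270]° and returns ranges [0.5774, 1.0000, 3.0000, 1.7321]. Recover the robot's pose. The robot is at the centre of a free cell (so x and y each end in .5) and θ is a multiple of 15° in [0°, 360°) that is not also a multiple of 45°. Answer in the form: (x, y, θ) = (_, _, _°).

(x, y, θ) = (4.5, 1.5, 240°)

Enumerate (i+0.5, j+0.5, θ) over the 39 free cells and 16 admissible headings. For each, cast all 4 beams and compare to the given ranges.
  (3.5, 8.5, 195°): beam 1 = 2.5882 ≠ 0.5774 ✗
  (5.5, 5.5, 165°): beam 1 = 4.6587 ≠ 0.5774 ✗
  (4.5, 3.5, 60°): beam 1 = 3.0000 ≠ 0.5774 ✗
  …
  (4.5, 1.5, 240°): r_1=0.5774, r_2=1.0000, r_3=3.0000, r_4=1.7321 — all match ✓
Unique over the lattice → pose = (4.5, 1.5, 240°).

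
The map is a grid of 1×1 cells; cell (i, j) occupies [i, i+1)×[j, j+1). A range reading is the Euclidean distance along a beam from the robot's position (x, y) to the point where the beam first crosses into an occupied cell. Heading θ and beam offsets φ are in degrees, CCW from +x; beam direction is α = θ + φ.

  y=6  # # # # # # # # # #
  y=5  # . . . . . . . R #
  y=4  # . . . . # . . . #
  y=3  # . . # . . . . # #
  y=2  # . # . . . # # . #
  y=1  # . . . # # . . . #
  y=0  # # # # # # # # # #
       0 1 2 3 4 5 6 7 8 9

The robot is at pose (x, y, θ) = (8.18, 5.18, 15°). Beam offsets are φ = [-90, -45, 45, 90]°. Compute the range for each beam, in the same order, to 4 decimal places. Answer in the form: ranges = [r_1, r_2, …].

beam 1: φ=-90°, α=285°
  d=(0.2588,-0.9659)  start (8,5)  tX=3.1682 tY=0.1863  stride 1/|dx|=3.8637 1/|dy|=1.0353
    cross y-line → (8,4), t=0.1863
    cross y-line → (8,3), t=1.2216 (wall)
  → r_1 = 1.2216
beam 2: φ=-45°, α=330°
  d=(0.8660,-0.5000)  start (8,5)  tX=0.9469 tY=0.3600  stride 1/|dx|=1.1547 1/|dy|=2.0000
    cross y-line → (8,4), t=0.3600
    cross x-line → (9,4), t=0.9469 (wall)
  → r_2 = 0.9469
beam 3: φ=45°, α=60°
  d=(0.5000,0.8660)  start (8,5)  tX=1.6400 tY=0.9469  stride 1/|dx|=2.0000 1/|dy|=1.1547
    cross y-line → (8,6), t=0.9469 (wall)
  → r_3 = 0.9469
beam 4: φ=90°, α=105°
  d=(-0.2588,0.9659)  start (8,5)  tX=0.6955 tY=0.8489  stride 1/|dx|=3.8637 1/|dy|=1.0353
    cross x-line → (7,5), t=0.6955
    cross y-line → (7,6), t=0.8489 (wall)
  → r_4 = 0.8489

ranges = [1.2216, 0.9469, 0.9469, 0.8489]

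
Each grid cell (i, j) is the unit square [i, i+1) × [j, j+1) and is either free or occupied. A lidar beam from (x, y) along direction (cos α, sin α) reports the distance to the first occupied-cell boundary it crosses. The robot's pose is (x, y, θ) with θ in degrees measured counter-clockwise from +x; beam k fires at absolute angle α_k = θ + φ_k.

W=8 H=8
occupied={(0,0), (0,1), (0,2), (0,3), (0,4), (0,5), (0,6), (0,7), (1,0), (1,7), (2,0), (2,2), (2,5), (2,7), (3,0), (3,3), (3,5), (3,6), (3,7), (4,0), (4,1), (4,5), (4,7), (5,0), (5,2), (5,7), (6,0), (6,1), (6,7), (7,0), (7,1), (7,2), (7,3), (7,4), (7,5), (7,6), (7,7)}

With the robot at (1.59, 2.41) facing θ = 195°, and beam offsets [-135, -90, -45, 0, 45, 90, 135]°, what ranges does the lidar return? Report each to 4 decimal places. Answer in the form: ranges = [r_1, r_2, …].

beam 1: φ=-135°, α=60°
  dir = (cos 60°, sin 60°) = (0.5000, 0.8660); from cell (1,2)
  next x-line at t=0.8200, next y-line at t=0.6813; Δt_x=2.0000, Δt_y=1.1547
    y: enter (1,3) at t=0.6813
    x: enter (2,3) at t=0.8200
    y: enter (2,4) at t=1.8360
    x: enter (3,4) at t=2.8200
    y: enter (3,5) at t=2.9907 ← occupied
  → r_1 = 2.9907
beam 2: φ=-90°, α=105°
  dir = (cos 105°, sin 105°) = (-0.2588, 0.9659); from cell (1,2)
  next x-line at t=2.2796, next y-line at t=0.6108; Δt_x=3.8637, Δt_y=1.0353
    y: enter (1,3) at t=0.6108
    y: enter (1,4) at t=1.6461
    x: enter (0,4) at t=2.2796 ← occupied
  → r_2 = 2.2796
beam 3: φ=-45°, α=150°
  dir = (cos 150°, sin 150°) = (-0.8660, 0.5000); from cell (1,2)
  next x-line at t=0.6813, next y-line at t=1.1800; Δt_x=1.1547, Δt_y=2.0000
    x: enter (0,2) at t=0.6813 ← occupied
  → r_3 = 0.6813
beam 4: φ=0°, α=195°
  dir = (cos 195°, sin 195°) = (-0.9659, -0.2588); from cell (1,2)
  next x-line at t=0.6108, next y-line at t=1.5841; Δt_x=1.0353, Δt_y=3.8637
    x: enter (0,2) at t=0.6108 ← occupied
  → r_4 = 0.6108
beam 5: φ=45°, α=240°
  dir = (cos 240°, sin 240°) = (-0.5000, -0.8660); from cell (1,2)
  next x-line at t=1.1800, next y-line at t=0.4734; Δt_x=2.0000, Δt_y=1.1547
    y: enter (1,1) at t=0.4734
    x: enter (0,1) at t=1.1800 ← occupied
  → r_5 = 1.1800
beam 6: φ=90°, α=285°
  dir = (cos 285°, sin 285°) = (0.2588, -0.9659); from cell (1,2)
  next x-line at t=1.5841, next y-line at t=0.4245; Δt_x=3.8637, Δt_y=1.0353
    y: enter (1,1) at t=0.4245
    y: enter (1,0) at t=1.4597 ← occupied
  → r_6 = 1.4597
beam 7: φ=135°, α=330°
  dir = (cos 330°, sin 330°) = (0.8660, -0.5000); from cell (1,2)
  next x-line at t=0.4734, next y-line at t=0.8200; Δt_x=1.1547, Δt_y=2.0000
    x: enter (2,2) at t=0.4734 ← occupied
  → r_7 = 0.4734

ranges = [2.9907, 2.2796, 0.6813, 0.6108, 1.1800, 1.4597, 0.4734]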